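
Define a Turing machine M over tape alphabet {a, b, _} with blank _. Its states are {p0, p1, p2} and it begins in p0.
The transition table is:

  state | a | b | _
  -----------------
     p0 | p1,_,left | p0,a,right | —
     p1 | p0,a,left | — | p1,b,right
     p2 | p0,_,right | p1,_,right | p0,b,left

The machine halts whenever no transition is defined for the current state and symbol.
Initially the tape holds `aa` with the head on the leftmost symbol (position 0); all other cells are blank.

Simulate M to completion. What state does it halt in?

p0

state=p0 head=0 tape=__[a]a   (p0,a)→(p1,_,left)
state=p1 head=-1 tape=_[_]_a   (p1,_)→(p1,b,right)
state=p1 head=0 tape=_b[_]a   (p1,_)→(p1,b,right)
state=p1 head=1 tape=_bb[a]   (p1,a)→(p0,a,left)
state=p0 head=0 tape=_b[b]a   (p0,b)→(p0,a,right)
state=p0 head=1 tape=_ba[a]   (p0,a)→(p1,_,left)
state=p1 head=0 tape=_b[a]_   (p1,a)→(p0,a,left)
state=p0 head=-1 tape=_[b]a_   (p0,b)→(p0,a,right)
state=p0 head=0 tape=_a[a]_   (p0,a)→(p1,_,left)
state=p1 head=-1 tape=_[a]__   (p1,a)→(p0,a,left)
state=p0 head=-2 tape=[_]a__
No transition is defined for (p0, _); M halts in state p0.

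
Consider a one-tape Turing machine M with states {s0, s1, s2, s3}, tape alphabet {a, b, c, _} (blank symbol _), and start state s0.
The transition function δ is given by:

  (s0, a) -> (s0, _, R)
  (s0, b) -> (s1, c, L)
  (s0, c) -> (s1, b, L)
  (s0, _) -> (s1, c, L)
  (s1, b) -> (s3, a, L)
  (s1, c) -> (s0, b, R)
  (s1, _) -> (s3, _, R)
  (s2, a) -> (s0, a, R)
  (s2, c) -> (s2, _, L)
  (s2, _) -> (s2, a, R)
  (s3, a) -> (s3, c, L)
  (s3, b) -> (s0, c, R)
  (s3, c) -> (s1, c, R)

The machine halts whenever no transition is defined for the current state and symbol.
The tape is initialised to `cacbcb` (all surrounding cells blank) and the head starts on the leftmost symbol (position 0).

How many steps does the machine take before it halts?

s0 | _[c]acbcb   read c → write b, move L, go to s1
s1 | [_]bacbcb   read _ → write _, move R, go to s3
s3 | _[b]acbcb   read b → write c, move R, go to s0
s0 | _c[a]cbcb   read a → write _, move R, go to s0
s0 | _c_[c]bcb   read c → write b, move L, go to s1
s1 | _c[_]bbcb   read _ → write _, move R, go to s3
s3 | _c_[b]bcb   read b → write c, move R, go to s0
s0 | _c_c[b]cb   read b → write c, move L, go to s1
s1 | _c_[c]ccb   read c → write b, move R, go to s0
s0 | _c_b[c]cb   read c → write b, move L, go to s1
s1 | _c_[b]bcb   read b → write a, move L, go to s3
s3 | _c[_]abcb
M halts after 11 transitions.

11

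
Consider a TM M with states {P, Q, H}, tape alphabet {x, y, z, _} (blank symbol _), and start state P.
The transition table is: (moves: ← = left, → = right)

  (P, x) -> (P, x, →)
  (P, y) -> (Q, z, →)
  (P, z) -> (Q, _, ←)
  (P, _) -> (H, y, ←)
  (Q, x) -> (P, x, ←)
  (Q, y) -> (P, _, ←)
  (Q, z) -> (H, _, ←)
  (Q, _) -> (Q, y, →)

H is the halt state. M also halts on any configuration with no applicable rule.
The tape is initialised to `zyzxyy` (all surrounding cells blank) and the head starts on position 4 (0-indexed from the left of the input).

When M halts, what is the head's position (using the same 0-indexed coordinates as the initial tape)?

P | ___zyzx[y]y   read y → write z, move →, go to Q
Q | ___zyzxz[y]   read y → write _, move ←, go to P
P | ___zyzx[z]_   read z → write _, move ←, go to Q
Q | ___zyz[x]__   read x → write x, move ←, go to P
P | ___zy[z]x__   read z → write _, move ←, go to Q
Q | ___z[y]_x__   read y → write _, move ←, go to P
P | ___[z]__x__   read z → write _, move ←, go to Q
Q | __[_]___x__   read _ → write y, move →, go to Q
Q | __y[_]__x__   read _ → write y, move →, go to Q
Q | __yy[_]_x__   read _ → write y, move →, go to Q
Q | __yyy[_]x__   read _ → write y, move →, go to Q
Q | __yyyy[x]__   read x → write x, move ←, go to P
P | __yyy[y]x__   read y → write z, move →, go to Q
Q | __yyyz[x]__   read x → write x, move ←, go to P
P | __yyy[z]x__   read z → write _, move ←, go to Q
Q | __yy[y]_x__   read y → write _, move ←, go to P
P | __y[y]__x__   read y → write z, move →, go to Q
Q | __yz[_]_x__   read _ → write y, move →, go to Q
Q | __yzy[_]x__   read _ → write y, move →, go to Q
Q | __yzyy[x]__   read x → write x, move ←, go to P
P | __yzy[y]x__   read y → write z, move →, go to Q
Q | __yzyz[x]__   read x → write x, move ←, go to P
P | __yzy[z]x__   read z → write _, move ←, go to Q
Q | __yz[y]_x__   read y → write _, move ←, go to P
P | __y[z]__x__   read z → write _, move ←, go to Q
Q | __[y]___x__   read y → write _, move ←, go to P
P | _[_]____x__   read _ → write y, move ←, go to H
H | [_]y____x__
At halt the head is at cell -3.

-3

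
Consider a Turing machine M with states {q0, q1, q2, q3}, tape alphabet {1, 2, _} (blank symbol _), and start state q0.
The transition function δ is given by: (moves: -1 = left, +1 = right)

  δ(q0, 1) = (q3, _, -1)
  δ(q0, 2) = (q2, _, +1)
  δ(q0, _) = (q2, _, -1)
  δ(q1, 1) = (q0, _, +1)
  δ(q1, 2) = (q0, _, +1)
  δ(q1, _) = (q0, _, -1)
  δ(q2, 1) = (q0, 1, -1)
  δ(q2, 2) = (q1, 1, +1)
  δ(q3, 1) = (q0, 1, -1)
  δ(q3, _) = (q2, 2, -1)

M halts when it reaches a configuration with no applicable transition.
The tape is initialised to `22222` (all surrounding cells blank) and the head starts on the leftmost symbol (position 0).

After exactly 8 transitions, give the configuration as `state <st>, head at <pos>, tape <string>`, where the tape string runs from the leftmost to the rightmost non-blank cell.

state q2, head at 2, tape 1_2

q0 | [2]2222_   read 2 → write _, move +1, go to q2
q2 | _[2]222_   read 2 → write 1, move +1, go to q1
q1 | _1[2]22_   read 2 → write _, move +1, go to q0
q0 | _1_[2]2_   read 2 → write _, move +1, go to q2
q2 | _1__[2]_   read 2 → write 1, move +1, go to q1
q1 | _1__1[_]   read _ → write _, move -1, go to q0
q0 | _1__[1]_   read 1 → write _, move -1, go to q3
q3 | _1_[_]__   read _ → write 2, move -1, go to q2
q2 | _1[_]2__
After 8 steps: state q2, head at 2, tape 1_2.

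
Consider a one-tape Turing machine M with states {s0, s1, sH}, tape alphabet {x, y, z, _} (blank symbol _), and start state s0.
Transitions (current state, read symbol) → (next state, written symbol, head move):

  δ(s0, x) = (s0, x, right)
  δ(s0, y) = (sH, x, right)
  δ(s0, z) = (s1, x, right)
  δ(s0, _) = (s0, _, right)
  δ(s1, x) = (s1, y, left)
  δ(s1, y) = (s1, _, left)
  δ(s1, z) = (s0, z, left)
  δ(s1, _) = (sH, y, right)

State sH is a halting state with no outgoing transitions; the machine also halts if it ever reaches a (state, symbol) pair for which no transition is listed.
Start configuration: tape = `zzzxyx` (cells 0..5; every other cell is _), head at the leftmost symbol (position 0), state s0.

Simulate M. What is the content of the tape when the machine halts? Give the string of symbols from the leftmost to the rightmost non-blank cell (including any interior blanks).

state=s0 head=0 tape=_[z]zzxyx   (s0,z)→(s1,x,right)
state=s1 head=1 tape=_x[z]zxyx   (s1,z)→(s0,z,left)
state=s0 head=0 tape=_[x]zzxyx   (s0,x)→(s0,x,right)
state=s0 head=1 tape=_x[z]zxyx   (s0,z)→(s1,x,right)
state=s1 head=2 tape=_xx[z]xyx   (s1,z)→(s0,z,left)
state=s0 head=1 tape=_x[x]zxyx   (s0,x)→(s0,x,right)
state=s0 head=2 tape=_xx[z]xyx   (s0,z)→(s1,x,right)
state=s1 head=3 tape=_xxx[x]yx   (s1,x)→(s1,y,left)
state=s1 head=2 tape=_xx[x]yyx   (s1,x)→(s1,y,left)
state=s1 head=1 tape=_x[x]yyyx   (s1,x)→(s1,y,left)
state=s1 head=0 tape=_[x]yyyyx   (s1,x)→(s1,y,left)
state=s1 head=-1 tape=[_]yyyyyx   (s1,_)→(sH,y,right)
state=sH head=0 tape=y[y]yyyyx
The non-blank tape span at halt is yyyyyyx.

yyyyyyx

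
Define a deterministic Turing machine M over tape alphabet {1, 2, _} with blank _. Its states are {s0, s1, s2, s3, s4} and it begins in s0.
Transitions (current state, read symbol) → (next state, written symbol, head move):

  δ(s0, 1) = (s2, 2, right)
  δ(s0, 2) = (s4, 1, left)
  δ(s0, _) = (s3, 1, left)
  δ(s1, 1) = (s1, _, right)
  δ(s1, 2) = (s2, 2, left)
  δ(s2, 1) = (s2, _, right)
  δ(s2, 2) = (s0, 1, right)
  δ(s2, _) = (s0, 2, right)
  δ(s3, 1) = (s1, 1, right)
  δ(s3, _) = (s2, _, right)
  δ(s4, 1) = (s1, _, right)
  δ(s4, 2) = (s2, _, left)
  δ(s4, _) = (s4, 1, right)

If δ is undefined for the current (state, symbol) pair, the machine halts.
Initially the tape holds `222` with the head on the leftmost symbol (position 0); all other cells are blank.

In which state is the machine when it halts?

s0 | _[2]22__   read 2 → write 1, move left, go to s4
s4 | [_]122__   read _ → write 1, move right, go to s4
s4 | 1[1]22__   read 1 → write _, move right, go to s1
s1 | 1_[2]2__   read 2 → write 2, move left, go to s2
s2 | 1[_]22__   read _ → write 2, move right, go to s0
s0 | 12[2]2__   read 2 → write 1, move left, go to s4
s4 | 1[2]12__   read 2 → write _, move left, go to s2
s2 | [1]_12__   read 1 → write _, move right, go to s2
s2 | _[_]12__   read _ → write 2, move right, go to s0
s0 | _2[1]2__   read 1 → write 2, move right, go to s2
s2 | _22[2]__   read 2 → write 1, move right, go to s0
s0 | _221[_]_   read _ → write 1, move left, go to s3
s3 | _22[1]1_   read 1 → write 1, move right, go to s1
s1 | _221[1]_   read 1 → write _, move right, go to s1
s1 | _221_[_]
No transition is defined for (s1, _); M halts in state s1.

s1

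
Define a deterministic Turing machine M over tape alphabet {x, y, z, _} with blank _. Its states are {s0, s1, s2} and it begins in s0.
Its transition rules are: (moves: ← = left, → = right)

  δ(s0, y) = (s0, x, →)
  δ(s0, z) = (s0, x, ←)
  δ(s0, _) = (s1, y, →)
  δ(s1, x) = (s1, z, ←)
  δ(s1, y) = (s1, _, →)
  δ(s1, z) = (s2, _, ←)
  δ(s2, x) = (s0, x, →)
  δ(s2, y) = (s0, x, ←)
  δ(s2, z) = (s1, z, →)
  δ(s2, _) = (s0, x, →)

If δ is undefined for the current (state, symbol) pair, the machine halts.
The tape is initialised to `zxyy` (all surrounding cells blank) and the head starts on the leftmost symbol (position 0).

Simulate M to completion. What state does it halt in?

s0 | _[z]xyy_   read z → write x, move ←, go to s0
s0 | [_]xxyy_   read _ → write y, move →, go to s1
s1 | y[x]xyy_   read x → write z, move ←, go to s1
s1 | [y]zxyy_   read y → write _, move →, go to s1
s1 | _[z]xyy_   read z → write _, move ←, go to s2
s2 | [_]_xyy_   read _ → write x, move →, go to s0
s0 | x[_]xyy_   read _ → write y, move →, go to s1
s1 | xy[x]yy_   read x → write z, move ←, go to s1
s1 | x[y]zyy_   read y → write _, move →, go to s1
s1 | x_[z]yy_   read z → write _, move ←, go to s2
s2 | x[_]_yy_   read _ → write x, move →, go to s0
s0 | xx[_]yy_   read _ → write y, move →, go to s1
s1 | xxy[y]y_   read y → write _, move →, go to s1
s1 | xxy_[y]_   read y → write _, move →, go to s1
s1 | xxy__[_]
No transition is defined for (s1, _); M halts in state s1.

s1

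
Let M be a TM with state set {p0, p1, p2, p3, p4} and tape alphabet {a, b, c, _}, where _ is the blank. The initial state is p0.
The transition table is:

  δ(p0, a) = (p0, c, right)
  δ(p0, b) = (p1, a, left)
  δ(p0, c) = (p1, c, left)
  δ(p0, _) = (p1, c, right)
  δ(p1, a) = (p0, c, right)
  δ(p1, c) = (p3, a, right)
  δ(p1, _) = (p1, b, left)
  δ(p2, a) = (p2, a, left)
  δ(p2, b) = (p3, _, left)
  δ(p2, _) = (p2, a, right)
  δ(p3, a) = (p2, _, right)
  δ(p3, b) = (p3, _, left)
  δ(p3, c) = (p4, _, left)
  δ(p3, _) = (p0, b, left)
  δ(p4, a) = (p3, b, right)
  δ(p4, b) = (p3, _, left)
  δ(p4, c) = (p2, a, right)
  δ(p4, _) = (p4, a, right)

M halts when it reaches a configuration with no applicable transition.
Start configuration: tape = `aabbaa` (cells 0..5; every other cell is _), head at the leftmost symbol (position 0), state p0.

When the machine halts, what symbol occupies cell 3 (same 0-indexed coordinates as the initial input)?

a

state=p0 head=0 tape=[a]abbaa   (p0,a)→(p0,c,right)
state=p0 head=1 tape=c[a]bbaa   (p0,a)→(p0,c,right)
state=p0 head=2 tape=cc[b]baa   (p0,b)→(p1,a,left)
state=p1 head=1 tape=c[c]abaa   (p1,c)→(p3,a,right)
state=p3 head=2 tape=ca[a]baa   (p3,a)→(p2,_,right)
state=p2 head=3 tape=ca_[b]aa   (p2,b)→(p3,_,left)
state=p3 head=2 tape=ca[_]_aa   (p3,_)→(p0,b,left)
state=p0 head=1 tape=c[a]b_aa   (p0,a)→(p0,c,right)
state=p0 head=2 tape=cc[b]_aa   (p0,b)→(p1,a,left)
state=p1 head=1 tape=c[c]a_aa   (p1,c)→(p3,a,right)
state=p3 head=2 tape=ca[a]_aa   (p3,a)→(p2,_,right)
state=p2 head=3 tape=ca_[_]aa   (p2,_)→(p2,a,right)
state=p2 head=4 tape=ca_a[a]a   (p2,a)→(p2,a,left)
state=p2 head=3 tape=ca_[a]aa   (p2,a)→(p2,a,left)
state=p2 head=2 tape=ca[_]aaa   (p2,_)→(p2,a,right)
state=p2 head=3 tape=caa[a]aa   (p2,a)→(p2,a,left)
state=p2 head=2 tape=ca[a]aaa   (p2,a)→(p2,a,left)
state=p2 head=1 tape=c[a]aaaa   (p2,a)→(p2,a,left)
state=p2 head=0 tape=[c]aaaaa
Cell 3 holds a when M halts.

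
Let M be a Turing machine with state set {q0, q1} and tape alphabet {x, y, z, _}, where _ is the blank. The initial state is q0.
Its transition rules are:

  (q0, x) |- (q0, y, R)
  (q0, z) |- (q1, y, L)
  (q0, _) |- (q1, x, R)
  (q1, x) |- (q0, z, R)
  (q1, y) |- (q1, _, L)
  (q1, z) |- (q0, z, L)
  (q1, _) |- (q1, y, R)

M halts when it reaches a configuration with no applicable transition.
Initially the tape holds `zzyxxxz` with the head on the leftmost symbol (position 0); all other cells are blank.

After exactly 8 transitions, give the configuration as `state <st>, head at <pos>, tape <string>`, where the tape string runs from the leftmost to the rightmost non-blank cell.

q0 | __[z]zyxxxz   read z → write y, move L, go to q1
q1 | _[_]yzyxxxz   read _ → write y, move R, go to q1
q1 | _y[y]zyxxxz   read y → write _, move L, go to q1
q1 | _[y]_zyxxxz   read y → write _, move L, go to q1
q1 | [_]__zyxxxz   read _ → write y, move R, go to q1
q1 | y[_]_zyxxxz   read _ → write y, move R, go to q1
q1 | yy[_]zyxxxz   read _ → write y, move R, go to q1
q1 | yyy[z]yxxxz   read z → write z, move L, go to q0
q0 | yy[y]zyxxxz
After 8 steps: state q0, head at 0, tape yyyzyxxxz.

state q0, head at 0, tape yyyzyxxxz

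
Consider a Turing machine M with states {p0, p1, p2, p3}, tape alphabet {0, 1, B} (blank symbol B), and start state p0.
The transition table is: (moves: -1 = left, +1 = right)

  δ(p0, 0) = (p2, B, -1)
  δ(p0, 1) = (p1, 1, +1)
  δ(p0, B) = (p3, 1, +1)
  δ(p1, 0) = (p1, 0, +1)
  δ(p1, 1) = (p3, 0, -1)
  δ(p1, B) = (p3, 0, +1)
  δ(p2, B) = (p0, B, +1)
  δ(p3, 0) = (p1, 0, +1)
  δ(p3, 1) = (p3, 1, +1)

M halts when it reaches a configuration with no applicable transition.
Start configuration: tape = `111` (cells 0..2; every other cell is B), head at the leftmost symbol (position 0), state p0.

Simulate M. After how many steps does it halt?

p0 | [1]11BB   read 1 → write 1, move +1, go to p1
p1 | 1[1]1BB   read 1 → write 0, move -1, go to p3
p3 | [1]01BB   read 1 → write 1, move +1, go to p3
p3 | 1[0]1BB   read 0 → write 0, move +1, go to p1
p1 | 10[1]BB   read 1 → write 0, move -1, go to p3
p3 | 1[0]0BB   read 0 → write 0, move +1, go to p1
p1 | 10[0]BB   read 0 → write 0, move +1, go to p1
p1 | 100[B]B   read B → write 0, move +1, go to p3
p3 | 1000[B]
M halts after 8 transitions.

8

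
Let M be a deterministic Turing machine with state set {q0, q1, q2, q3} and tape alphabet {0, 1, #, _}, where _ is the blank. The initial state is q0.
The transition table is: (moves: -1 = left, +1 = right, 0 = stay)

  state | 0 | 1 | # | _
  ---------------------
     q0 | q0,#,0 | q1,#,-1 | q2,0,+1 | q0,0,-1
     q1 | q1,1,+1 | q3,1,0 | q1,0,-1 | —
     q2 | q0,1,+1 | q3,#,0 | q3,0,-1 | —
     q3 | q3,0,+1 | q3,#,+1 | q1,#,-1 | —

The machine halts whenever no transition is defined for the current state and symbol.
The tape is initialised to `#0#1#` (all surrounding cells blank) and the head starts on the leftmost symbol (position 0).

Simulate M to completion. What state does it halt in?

q0 | [#]0#1#_   read # → write 0, move +1, go to q2
q2 | 0[0]#1#_   read 0 → write 1, move +1, go to q0
q0 | 01[#]1#_   read # → write 0, move +1, go to q2
q2 | 010[1]#_   read 1 → write #, move 0, go to q3
q3 | 010[#]#_   read # → write #, move -1, go to q1
q1 | 01[0]##_   read 0 → write 1, move +1, go to q1
q1 | 011[#]#_   read # → write 0, move -1, go to q1
q1 | 01[1]0#_   read 1 → write 1, move 0, go to q3
q3 | 01[1]0#_   read 1 → write #, move +1, go to q3
q3 | 01#[0]#_   read 0 → write 0, move +1, go to q3
q3 | 01#0[#]_   read # → write #, move -1, go to q1
q1 | 01#[0]#_   read 0 → write 1, move +1, go to q1
q1 | 01#1[#]_   read # → write 0, move -1, go to q1
q1 | 01#[1]0_   read 1 → write 1, move 0, go to q3
q3 | 01#[1]0_   read 1 → write #, move +1, go to q3
q3 | 01##[0]_   read 0 → write 0, move +1, go to q3
q3 | 01##0[_]
No transition is defined for (q3, _); M halts in state q3.

q3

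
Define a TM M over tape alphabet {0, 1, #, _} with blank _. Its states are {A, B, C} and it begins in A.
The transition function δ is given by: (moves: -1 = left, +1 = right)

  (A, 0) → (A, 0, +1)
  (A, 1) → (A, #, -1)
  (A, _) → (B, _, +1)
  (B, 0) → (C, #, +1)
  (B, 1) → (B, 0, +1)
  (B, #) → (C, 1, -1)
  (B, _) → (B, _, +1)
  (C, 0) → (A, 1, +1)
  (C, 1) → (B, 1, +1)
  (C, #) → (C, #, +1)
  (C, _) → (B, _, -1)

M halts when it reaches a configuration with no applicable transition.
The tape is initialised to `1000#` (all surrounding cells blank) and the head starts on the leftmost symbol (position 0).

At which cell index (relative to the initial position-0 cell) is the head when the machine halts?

state=A head=0 tape=__[1]000#   (A,1)→(A,#,-1)
state=A head=-1 tape=_[_]#000#   (A,_)→(B,_,+1)
state=B head=0 tape=__[#]000#   (B,#)→(C,1,-1)
state=C head=-1 tape=_[_]1000#   (C,_)→(B,_,-1)
state=B head=-2 tape=[_]_1000#   (B,_)→(B,_,+1)
state=B head=-1 tape=_[_]1000#   (B,_)→(B,_,+1)
state=B head=0 tape=__[1]000#   (B,1)→(B,0,+1)
state=B head=1 tape=__0[0]00#   (B,0)→(C,#,+1)
state=C head=2 tape=__0#[0]0#   (C,0)→(A,1,+1)
state=A head=3 tape=__0#1[0]#   (A,0)→(A,0,+1)
state=A head=4 tape=__0#10[#]
At halt the head is at cell 4.

4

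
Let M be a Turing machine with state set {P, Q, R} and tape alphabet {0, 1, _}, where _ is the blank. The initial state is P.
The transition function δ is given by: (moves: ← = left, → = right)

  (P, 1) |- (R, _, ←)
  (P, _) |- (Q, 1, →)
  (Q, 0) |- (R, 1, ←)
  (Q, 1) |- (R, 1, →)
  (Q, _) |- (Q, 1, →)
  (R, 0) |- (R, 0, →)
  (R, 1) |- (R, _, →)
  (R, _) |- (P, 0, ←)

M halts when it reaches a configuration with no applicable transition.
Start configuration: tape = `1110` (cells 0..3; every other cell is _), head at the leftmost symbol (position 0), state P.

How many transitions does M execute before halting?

15

state=P head=0 tape=__[1]110_   (P,1)→(R,_,←)
state=R head=-1 tape=_[_]_110_   (R,_)→(P,0,←)
state=P head=-2 tape=[_]0_110_   (P,_)→(Q,1,→)
state=Q head=-1 tape=1[0]_110_   (Q,0)→(R,1,←)
state=R head=-2 tape=[1]1_110_   (R,1)→(R,_,→)
state=R head=-1 tape=_[1]_110_   (R,1)→(R,_,→)
state=R head=0 tape=__[_]110_   (R,_)→(P,0,←)
state=P head=-1 tape=_[_]0110_   (P,_)→(Q,1,→)
state=Q head=0 tape=_1[0]110_   (Q,0)→(R,1,←)
state=R head=-1 tape=_[1]1110_   (R,1)→(R,_,→)
state=R head=0 tape=__[1]110_   (R,1)→(R,_,→)
state=R head=1 tape=___[1]10_   (R,1)→(R,_,→)
state=R head=2 tape=____[1]0_   (R,1)→(R,_,→)
state=R head=3 tape=_____[0]_   (R,0)→(R,0,→)
state=R head=4 tape=_____0[_]   (R,_)→(P,0,←)
state=P head=3 tape=_____[0]0
M halts after 15 transitions.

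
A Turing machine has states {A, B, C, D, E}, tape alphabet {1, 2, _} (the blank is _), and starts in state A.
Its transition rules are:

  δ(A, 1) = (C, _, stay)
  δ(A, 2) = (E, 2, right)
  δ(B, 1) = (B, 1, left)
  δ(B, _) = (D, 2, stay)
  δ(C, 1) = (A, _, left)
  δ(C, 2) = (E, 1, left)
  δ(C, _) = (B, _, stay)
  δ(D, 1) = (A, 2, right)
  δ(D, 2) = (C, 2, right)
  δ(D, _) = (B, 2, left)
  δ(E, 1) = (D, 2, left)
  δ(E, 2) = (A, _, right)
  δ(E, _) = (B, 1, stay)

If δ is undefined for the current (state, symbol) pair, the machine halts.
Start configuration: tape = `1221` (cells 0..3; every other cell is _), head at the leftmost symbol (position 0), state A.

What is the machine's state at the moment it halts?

B

state=A head=0 tape=[1]221   (A,1)→(C,_,stay)
state=C head=0 tape=[_]221   (C,_)→(B,_,stay)
state=B head=0 tape=[_]221   (B,_)→(D,2,stay)
state=D head=0 tape=[2]221   (D,2)→(C,2,right)
state=C head=1 tape=2[2]21   (C,2)→(E,1,left)
state=E head=0 tape=[2]121   (E,2)→(A,_,right)
state=A head=1 tape=_[1]21   (A,1)→(C,_,stay)
state=C head=1 tape=_[_]21   (C,_)→(B,_,stay)
state=B head=1 tape=_[_]21   (B,_)→(D,2,stay)
state=D head=1 tape=_[2]21   (D,2)→(C,2,right)
state=C head=2 tape=_2[2]1   (C,2)→(E,1,left)
state=E head=1 tape=_[2]11   (E,2)→(A,_,right)
state=A head=2 tape=__[1]1   (A,1)→(C,_,stay)
state=C head=2 tape=__[_]1   (C,_)→(B,_,stay)
state=B head=2 tape=__[_]1   (B,_)→(D,2,stay)
state=D head=2 tape=__[2]1   (D,2)→(C,2,right)
state=C head=3 tape=__2[1]   (C,1)→(A,_,left)
state=A head=2 tape=__[2]_   (A,2)→(E,2,right)
state=E head=3 tape=__2[_]   (E,_)→(B,1,stay)
state=B head=3 tape=__2[1]   (B,1)→(B,1,left)
state=B head=2 tape=__[2]1
No transition is defined for (B, 2); M halts in state B.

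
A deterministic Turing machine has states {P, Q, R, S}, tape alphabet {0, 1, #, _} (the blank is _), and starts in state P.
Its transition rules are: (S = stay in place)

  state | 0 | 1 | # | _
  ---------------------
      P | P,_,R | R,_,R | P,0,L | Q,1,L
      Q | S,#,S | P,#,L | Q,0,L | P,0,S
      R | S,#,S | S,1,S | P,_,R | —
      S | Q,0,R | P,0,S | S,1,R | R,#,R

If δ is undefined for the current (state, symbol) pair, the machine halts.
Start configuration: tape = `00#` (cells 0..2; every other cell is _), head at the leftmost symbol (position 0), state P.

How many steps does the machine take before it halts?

state=P head=0 tape=[0]0#__   (P,0)→(P,_,R)
state=P head=1 tape=_[0]#__   (P,0)→(P,_,R)
state=P head=2 tape=__[#]__   (P,#)→(P,0,L)
state=P head=1 tape=_[_]0__   (P,_)→(Q,1,L)
state=Q head=0 tape=[_]10__   (Q,_)→(P,0,S)
state=P head=0 tape=[0]10__   (P,0)→(P,_,R)
state=P head=1 tape=_[1]0__   (P,1)→(R,_,R)
state=R head=2 tape=__[0]__   (R,0)→(S,#,S)
state=S head=2 tape=__[#]__   (S,#)→(S,1,R)
state=S head=3 tape=__1[_]_   (S,_)→(R,#,R)
state=R head=4 tape=__1#[_]
M halts after 10 transitions.

10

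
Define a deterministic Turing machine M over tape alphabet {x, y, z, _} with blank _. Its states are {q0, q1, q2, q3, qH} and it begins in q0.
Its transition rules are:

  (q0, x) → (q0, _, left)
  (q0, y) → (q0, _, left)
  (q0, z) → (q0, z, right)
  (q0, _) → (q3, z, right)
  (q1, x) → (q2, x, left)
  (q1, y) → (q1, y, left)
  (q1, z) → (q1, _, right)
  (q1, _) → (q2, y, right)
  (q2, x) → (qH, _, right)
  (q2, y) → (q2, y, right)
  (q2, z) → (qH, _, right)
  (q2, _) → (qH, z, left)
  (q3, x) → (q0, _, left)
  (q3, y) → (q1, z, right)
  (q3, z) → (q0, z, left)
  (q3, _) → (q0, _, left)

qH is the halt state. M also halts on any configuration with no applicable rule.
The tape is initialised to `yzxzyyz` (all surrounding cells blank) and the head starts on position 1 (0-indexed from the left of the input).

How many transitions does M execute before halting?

state=q0 head=1 tape=y[z]xzyyz__   (q0,z)→(q0,z,right)
state=q0 head=2 tape=yz[x]zyyz__   (q0,x)→(q0,_,left)
state=q0 head=1 tape=y[z]_zyyz__   (q0,z)→(q0,z,right)
state=q0 head=2 tape=yz[_]zyyz__   (q0,_)→(q3,z,right)
state=q3 head=3 tape=yzz[z]yyz__   (q3,z)→(q0,z,left)
state=q0 head=2 tape=yz[z]zyyz__   (q0,z)→(q0,z,right)
state=q0 head=3 tape=yzz[z]yyz__   (q0,z)→(q0,z,right)
state=q0 head=4 tape=yzzz[y]yz__   (q0,y)→(q0,_,left)
state=q0 head=3 tape=yzz[z]_yz__   (q0,z)→(q0,z,right)
state=q0 head=4 tape=yzzz[_]yz__   (q0,_)→(q3,z,right)
state=q3 head=5 tape=yzzzz[y]z__   (q3,y)→(q1,z,right)
state=q1 head=6 tape=yzzzzz[z]__   (q1,z)→(q1,_,right)
state=q1 head=7 tape=yzzzzz_[_]_   (q1,_)→(q2,y,right)
state=q2 head=8 tape=yzzzzz_y[_]   (q2,_)→(qH,z,left)
state=qH head=7 tape=yzzzzz_[y]z
M halts after 14 transitions.

14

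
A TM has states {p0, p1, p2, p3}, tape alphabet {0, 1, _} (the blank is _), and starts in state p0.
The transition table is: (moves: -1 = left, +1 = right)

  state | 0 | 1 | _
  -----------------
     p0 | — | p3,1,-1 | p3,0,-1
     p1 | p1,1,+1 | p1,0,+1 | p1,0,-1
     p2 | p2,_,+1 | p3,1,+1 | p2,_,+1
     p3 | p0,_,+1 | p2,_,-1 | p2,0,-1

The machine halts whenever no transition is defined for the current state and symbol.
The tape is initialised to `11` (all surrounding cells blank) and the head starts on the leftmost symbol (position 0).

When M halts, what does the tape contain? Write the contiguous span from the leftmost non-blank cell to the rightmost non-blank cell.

1_0

state=p0 head=0 tape=__[1]1_   (p0,1)→(p3,1,-1)
state=p3 head=-1 tape=_[_]11_   (p3,_)→(p2,0,-1)
state=p2 head=-2 tape=[_]011_   (p2,_)→(p2,_,+1)
state=p2 head=-1 tape=_[0]11_   (p2,0)→(p2,_,+1)
state=p2 head=0 tape=__[1]1_   (p2,1)→(p3,1,+1)
state=p3 head=1 tape=__1[1]_   (p3,1)→(p2,_,-1)
state=p2 head=0 tape=__[1]__   (p2,1)→(p3,1,+1)
state=p3 head=1 tape=__1[_]_   (p3,_)→(p2,0,-1)
state=p2 head=0 tape=__[1]0_   (p2,1)→(p3,1,+1)
state=p3 head=1 tape=__1[0]_   (p3,0)→(p0,_,+1)
state=p0 head=2 tape=__1_[_]   (p0,_)→(p3,0,-1)
state=p3 head=1 tape=__1[_]0   (p3,_)→(p2,0,-1)
state=p2 head=0 tape=__[1]00   (p2,1)→(p3,1,+1)
state=p3 head=1 tape=__1[0]0   (p3,0)→(p0,_,+1)
state=p0 head=2 tape=__1_[0]
The non-blank tape span at halt is 1_0.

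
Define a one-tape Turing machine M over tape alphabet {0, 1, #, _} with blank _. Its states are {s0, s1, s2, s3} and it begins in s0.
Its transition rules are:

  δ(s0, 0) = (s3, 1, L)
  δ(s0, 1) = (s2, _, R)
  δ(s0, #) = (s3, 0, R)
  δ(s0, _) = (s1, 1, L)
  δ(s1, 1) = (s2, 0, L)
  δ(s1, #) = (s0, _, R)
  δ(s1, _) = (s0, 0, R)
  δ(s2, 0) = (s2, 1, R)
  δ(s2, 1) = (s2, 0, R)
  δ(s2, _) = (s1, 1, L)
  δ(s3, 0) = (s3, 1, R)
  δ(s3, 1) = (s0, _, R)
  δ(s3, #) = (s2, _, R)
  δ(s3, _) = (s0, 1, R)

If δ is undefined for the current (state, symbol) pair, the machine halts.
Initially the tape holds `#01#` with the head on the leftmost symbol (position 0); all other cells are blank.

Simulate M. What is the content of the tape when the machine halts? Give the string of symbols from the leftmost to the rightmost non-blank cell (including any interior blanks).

state=s0 head=0 tape=[#]01#___   (s0,#)→(s3,0,R)
state=s3 head=1 tape=0[0]1#___   (s3,0)→(s3,1,R)
state=s3 head=2 tape=01[1]#___   (s3,1)→(s0,_,R)
state=s0 head=3 tape=01_[#]___   (s0,#)→(s3,0,R)
state=s3 head=4 tape=01_0[_]__   (s3,_)→(s0,1,R)
state=s0 head=5 tape=01_01[_]_   (s0,_)→(s1,1,L)
state=s1 head=4 tape=01_0[1]1_   (s1,1)→(s2,0,L)
state=s2 head=3 tape=01_[0]01_   (s2,0)→(s2,1,R)
state=s2 head=4 tape=01_1[0]1_   (s2,0)→(s2,1,R)
state=s2 head=5 tape=01_11[1]_   (s2,1)→(s2,0,R)
state=s2 head=6 tape=01_110[_]   (s2,_)→(s1,1,L)
state=s1 head=5 tape=01_11[0]1
The non-blank tape span at halt is 01_1101.

01_1101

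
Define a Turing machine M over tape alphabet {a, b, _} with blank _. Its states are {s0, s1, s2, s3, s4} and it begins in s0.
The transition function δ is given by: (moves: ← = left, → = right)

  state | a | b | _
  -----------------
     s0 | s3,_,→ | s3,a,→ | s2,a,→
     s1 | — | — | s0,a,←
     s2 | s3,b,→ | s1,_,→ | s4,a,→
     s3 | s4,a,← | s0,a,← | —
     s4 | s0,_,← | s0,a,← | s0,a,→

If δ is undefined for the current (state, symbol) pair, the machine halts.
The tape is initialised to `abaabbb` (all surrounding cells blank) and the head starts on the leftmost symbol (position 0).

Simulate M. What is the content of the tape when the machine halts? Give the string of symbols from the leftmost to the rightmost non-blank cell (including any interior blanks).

aaa__ab

state=s0 head=0 tape=[a]baabbb   (s0,a)→(s3,_,→)
state=s3 head=1 tape=_[b]aabbb   (s3,b)→(s0,a,←)
state=s0 head=0 tape=[_]aaabbb   (s0,_)→(s2,a,→)
state=s2 head=1 tape=a[a]aabbb   (s2,a)→(s3,b,→)
state=s3 head=2 tape=ab[a]abbb   (s3,a)→(s4,a,←)
state=s4 head=1 tape=a[b]aabbb   (s4,b)→(s0,a,←)
state=s0 head=0 tape=[a]aaabbb   (s0,a)→(s3,_,→)
state=s3 head=1 tape=_[a]aabbb   (s3,a)→(s4,a,←)
state=s4 head=0 tape=[_]aaabbb   (s4,_)→(s0,a,→)
state=s0 head=1 tape=a[a]aabbb   (s0,a)→(s3,_,→)
state=s3 head=2 tape=a_[a]abbb   (s3,a)→(s4,a,←)
state=s4 head=1 tape=a[_]aabbb   (s4,_)→(s0,a,→)
state=s0 head=2 tape=aa[a]abbb   (s0,a)→(s3,_,→)
state=s3 head=3 tape=aa_[a]bbb   (s3,a)→(s4,a,←)
state=s4 head=2 tape=aa[_]abbb   (s4,_)→(s0,a,→)
state=s0 head=3 tape=aaa[a]bbb   (s0,a)→(s3,_,→)
state=s3 head=4 tape=aaa_[b]bb   (s3,b)→(s0,a,←)
state=s0 head=3 tape=aaa[_]abb   (s0,_)→(s2,a,→)
state=s2 head=4 tape=aaaa[a]bb   (s2,a)→(s3,b,→)
state=s3 head=5 tape=aaaab[b]b   (s3,b)→(s0,a,←)
state=s0 head=4 tape=aaaa[b]ab   (s0,b)→(s3,a,→)
state=s3 head=5 tape=aaaaa[a]b   (s3,a)→(s4,a,←)
state=s4 head=4 tape=aaaa[a]ab   (s4,a)→(s0,_,←)
state=s0 head=3 tape=aaa[a]_ab   (s0,a)→(s3,_,→)
state=s3 head=4 tape=aaa_[_]ab
The non-blank tape span at halt is aaa__ab.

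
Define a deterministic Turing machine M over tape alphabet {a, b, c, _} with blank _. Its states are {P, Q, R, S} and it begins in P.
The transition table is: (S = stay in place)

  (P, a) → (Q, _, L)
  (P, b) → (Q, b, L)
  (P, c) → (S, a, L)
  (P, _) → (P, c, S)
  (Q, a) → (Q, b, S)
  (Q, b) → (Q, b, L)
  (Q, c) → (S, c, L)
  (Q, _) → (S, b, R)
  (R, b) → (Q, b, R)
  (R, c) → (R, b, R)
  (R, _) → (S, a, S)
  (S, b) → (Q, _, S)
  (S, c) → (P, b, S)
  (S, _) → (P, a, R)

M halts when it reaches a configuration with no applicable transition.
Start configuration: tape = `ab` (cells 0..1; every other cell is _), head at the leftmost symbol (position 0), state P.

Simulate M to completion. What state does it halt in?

P | __[a]b__   read a → write _, move L, go to Q
Q | _[_]_b__   read _ → write b, move R, go to S
S | _b[_]b__   read _ → write a, move R, go to P
P | _ba[b]__   read b → write b, move L, go to Q
Q | _b[a]b__   read a → write b, move S, go to Q
Q | _b[b]b__   read b → write b, move L, go to Q
Q | _[b]bb__   read b → write b, move L, go to Q
Q | [_]bbb__   read _ → write b, move R, go to S
S | b[b]bb__   read b → write _, move S, go to Q
Q | b[_]bb__   read _ → write b, move R, go to S
S | bb[b]b__   read b → write _, move S, go to Q
Q | bb[_]b__   read _ → write b, move R, go to S
S | bbb[b]__   read b → write _, move S, go to Q
Q | bbb[_]__   read _ → write b, move R, go to S
S | bbbb[_]_   read _ → write a, move R, go to P
P | bbbba[_]   read _ → write c, move S, go to P
P | bbbba[c]   read c → write a, move L, go to S
S | bbbb[a]a
No transition is defined for (S, a); M halts in state S.

S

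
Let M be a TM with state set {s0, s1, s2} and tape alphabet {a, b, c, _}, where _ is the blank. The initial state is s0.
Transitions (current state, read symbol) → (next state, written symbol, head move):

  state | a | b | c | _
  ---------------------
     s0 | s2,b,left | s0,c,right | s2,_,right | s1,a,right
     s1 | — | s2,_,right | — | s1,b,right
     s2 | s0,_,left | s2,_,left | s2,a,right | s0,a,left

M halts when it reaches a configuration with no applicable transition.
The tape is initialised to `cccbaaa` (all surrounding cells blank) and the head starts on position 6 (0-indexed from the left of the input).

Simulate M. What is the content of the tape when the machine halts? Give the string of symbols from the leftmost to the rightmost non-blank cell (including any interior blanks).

state=s0 head=6 tape=cccbaa[a]   (s0,a)→(s2,b,left)
state=s2 head=5 tape=cccba[a]b   (s2,a)→(s0,_,left)
state=s0 head=4 tape=cccb[a]_b   (s0,a)→(s2,b,left)
state=s2 head=3 tape=ccc[b]b_b   (s2,b)→(s2,_,left)
state=s2 head=2 tape=cc[c]_b_b   (s2,c)→(s2,a,right)
state=s2 head=3 tape=cca[_]b_b   (s2,_)→(s0,a,left)
state=s0 head=2 tape=cc[a]ab_b   (s0,a)→(s2,b,left)
state=s2 head=1 tape=c[c]bab_b   (s2,c)→(s2,a,right)
state=s2 head=2 tape=ca[b]ab_b   (s2,b)→(s2,_,left)
state=s2 head=1 tape=c[a]_ab_b   (s2,a)→(s0,_,left)
state=s0 head=0 tape=[c]__ab_b   (s0,c)→(s2,_,right)
state=s2 head=1 tape=_[_]_ab_b   (s2,_)→(s0,a,left)
state=s0 head=0 tape=[_]a_ab_b   (s0,_)→(s1,a,right)
state=s1 head=1 tape=a[a]_ab_b
The non-blank tape span at halt is aa_ab_b.

aa_ab_b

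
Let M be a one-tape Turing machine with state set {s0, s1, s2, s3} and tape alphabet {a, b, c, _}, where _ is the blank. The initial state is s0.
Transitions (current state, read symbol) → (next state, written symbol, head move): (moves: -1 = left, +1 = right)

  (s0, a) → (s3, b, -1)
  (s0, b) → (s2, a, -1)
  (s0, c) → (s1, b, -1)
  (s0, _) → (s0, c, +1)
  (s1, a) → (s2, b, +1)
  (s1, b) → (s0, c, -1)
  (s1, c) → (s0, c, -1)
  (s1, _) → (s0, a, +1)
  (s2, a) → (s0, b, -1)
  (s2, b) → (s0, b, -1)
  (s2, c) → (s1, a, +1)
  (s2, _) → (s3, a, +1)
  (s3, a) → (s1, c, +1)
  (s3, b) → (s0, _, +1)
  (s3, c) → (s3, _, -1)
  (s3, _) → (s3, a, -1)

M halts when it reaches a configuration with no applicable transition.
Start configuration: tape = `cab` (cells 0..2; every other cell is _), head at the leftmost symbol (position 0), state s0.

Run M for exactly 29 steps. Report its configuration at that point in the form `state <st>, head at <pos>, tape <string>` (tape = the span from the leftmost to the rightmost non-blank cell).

s0 | _____[c]ab   read c → write b, move -1, go to s1
s1 | ____[_]bab   read _ → write a, move +1, go to s0
s0 | ____a[b]ab   read b → write a, move -1, go to s2
s2 | ____[a]aab   read a → write b, move -1, go to s0
s0 | ___[_]baab   read _ → write c, move +1, go to s0
s0 | ___c[b]aab   read b → write a, move -1, go to s2
s2 | ___[c]aaab   read c → write a, move +1, go to s1
s1 | ___a[a]aab   read a → write b, move +1, go to s2
s2 | ___ab[a]ab   read a → write b, move -1, go to s0
s0 | ___a[b]bab   read b → write a, move -1, go to s2
s2 | ___[a]abab   read a → write b, move -1, go to s0
s0 | __[_]babab   read _ → write c, move +1, go to s0
s0 | __c[b]abab   read b → write a, move -1, go to s2
s2 | __[c]aabab   read c → write a, move +1, go to s1
s1 | __a[a]abab   read a → write b, move +1, go to s2
s2 | __ab[a]bab   read a → write b, move -1, go to s0
s0 | __a[b]bbab   read b → write a, move -1, go to s2
s2 | __[a]abbab   read a → write b, move -1, go to s0
s0 | _[_]babbab   read _ → write c, move +1, go to s0
s0 | _c[b]abbab   read b → write a, move -1, go to s2
s2 | _[c]aabbab   read c → write a, move +1, go to s1
s1 | _a[a]abbab   read a → write b, move +1, go to s2
s2 | _ab[a]bbab   read a → write b, move -1, go to s0
s0 | _a[b]bbbab   read b → write a, move -1, go to s2
s2 | _[a]abbbab   read a → write b, move -1, go to s0
s0 | [_]babbbab   read _ → write c, move +1, go to s0
s0 | c[b]abbbab   read b → write a, move -1, go to s2
s2 | [c]aabbbab   read c → write a, move +1, go to s1
s1 | a[a]abbbab   read a → write b, move +1, go to s2
s2 | ab[a]bbbab
After 29 steps: state s2, head at -3, tape ababbbab.

state s2, head at -3, tape ababbbab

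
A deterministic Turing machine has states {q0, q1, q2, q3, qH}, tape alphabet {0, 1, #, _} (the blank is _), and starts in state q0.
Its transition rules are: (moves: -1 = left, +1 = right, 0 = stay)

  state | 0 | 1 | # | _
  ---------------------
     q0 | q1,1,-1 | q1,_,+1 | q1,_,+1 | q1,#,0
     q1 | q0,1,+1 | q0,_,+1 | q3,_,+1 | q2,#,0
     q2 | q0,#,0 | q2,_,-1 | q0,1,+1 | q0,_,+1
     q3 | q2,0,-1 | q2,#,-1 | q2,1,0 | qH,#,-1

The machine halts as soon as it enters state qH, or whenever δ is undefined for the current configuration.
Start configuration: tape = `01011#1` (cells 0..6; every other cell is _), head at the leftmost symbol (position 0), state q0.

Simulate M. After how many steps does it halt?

q0 | _[0]1011#1___   read 0 → write 1, move -1, go to q1
q1 | [_]11011#1___   read _ → write #, move 0, go to q2
q2 | [#]11011#1___   read # → write 1, move +1, go to q0
q0 | 1[1]1011#1___   read 1 → write _, move +1, go to q1
q1 | 1_[1]011#1___   read 1 → write _, move +1, go to q0
q0 | 1__[0]11#1___   read 0 → write 1, move -1, go to q1
q1 | 1_[_]111#1___   read _ → write #, move 0, go to q2
q2 | 1_[#]111#1___   read # → write 1, move +1, go to q0
q0 | 1_1[1]11#1___   read 1 → write _, move +1, go to q1
q1 | 1_1_[1]1#1___   read 1 → write _, move +1, go to q0
q0 | 1_1__[1]#1___   read 1 → write _, move +1, go to q1
q1 | 1_1___[#]1___   read # → write _, move +1, go to q3
q3 | 1_1____[1]___   read 1 → write #, move -1, go to q2
q2 | 1_1___[_]#___   read _ → write _, move +1, go to q0
q0 | 1_1____[#]___   read # → write _, move +1, go to q1
q1 | 1_1_____[_]__   read _ → write #, move 0, go to q2
q2 | 1_1_____[#]__   read # → write 1, move +1, go to q0
q0 | 1_1_____1[_]_   read _ → write #, move 0, go to q1
q1 | 1_1_____1[#]_   read # → write _, move +1, go to q3
q3 | 1_1_____1_[_]   read _ → write #, move -1, go to qH
qH | 1_1_____1[_]#
M halts after 20 transitions.

20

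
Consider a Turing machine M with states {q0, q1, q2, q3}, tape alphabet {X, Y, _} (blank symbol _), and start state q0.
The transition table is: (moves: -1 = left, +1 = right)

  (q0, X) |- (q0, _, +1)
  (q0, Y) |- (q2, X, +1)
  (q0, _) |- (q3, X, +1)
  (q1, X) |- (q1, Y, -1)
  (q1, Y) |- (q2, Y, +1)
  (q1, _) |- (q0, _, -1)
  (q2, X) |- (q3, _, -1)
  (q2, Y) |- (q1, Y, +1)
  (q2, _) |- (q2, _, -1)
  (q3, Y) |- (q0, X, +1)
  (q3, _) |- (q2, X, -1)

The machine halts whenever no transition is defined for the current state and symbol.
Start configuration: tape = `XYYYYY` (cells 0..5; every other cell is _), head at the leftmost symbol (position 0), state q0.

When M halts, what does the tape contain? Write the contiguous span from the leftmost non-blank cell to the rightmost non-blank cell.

state=q0 head=0 tape=[X]YYYYY_   (q0,X)→(q0,_,+1)
state=q0 head=1 tape=_[Y]YYYY_   (q0,Y)→(q2,X,+1)
state=q2 head=2 tape=_X[Y]YYY_   (q2,Y)→(q1,Y,+1)
state=q1 head=3 tape=_XY[Y]YY_   (q1,Y)→(q2,Y,+1)
state=q2 head=4 tape=_XYY[Y]Y_   (q2,Y)→(q1,Y,+1)
state=q1 head=5 tape=_XYYY[Y]_   (q1,Y)→(q2,Y,+1)
state=q2 head=6 tape=_XYYYY[_]   (q2,_)→(q2,_,-1)
state=q2 head=5 tape=_XYYY[Y]_   (q2,Y)→(q1,Y,+1)
state=q1 head=6 tape=_XYYYY[_]   (q1,_)→(q0,_,-1)
state=q0 head=5 tape=_XYYY[Y]_   (q0,Y)→(q2,X,+1)
state=q2 head=6 tape=_XYYYX[_]   (q2,_)→(q2,_,-1)
state=q2 head=5 tape=_XYYY[X]_   (q2,X)→(q3,_,-1)
state=q3 head=4 tape=_XYY[Y]__   (q3,Y)→(q0,X,+1)
state=q0 head=5 tape=_XYYX[_]_   (q0,_)→(q3,X,+1)
state=q3 head=6 tape=_XYYXX[_]   (q3,_)→(q2,X,-1)
state=q2 head=5 tape=_XYYX[X]X   (q2,X)→(q3,_,-1)
state=q3 head=4 tape=_XYY[X]_X
The non-blank tape span at halt is XYYX_X.

XYYX_X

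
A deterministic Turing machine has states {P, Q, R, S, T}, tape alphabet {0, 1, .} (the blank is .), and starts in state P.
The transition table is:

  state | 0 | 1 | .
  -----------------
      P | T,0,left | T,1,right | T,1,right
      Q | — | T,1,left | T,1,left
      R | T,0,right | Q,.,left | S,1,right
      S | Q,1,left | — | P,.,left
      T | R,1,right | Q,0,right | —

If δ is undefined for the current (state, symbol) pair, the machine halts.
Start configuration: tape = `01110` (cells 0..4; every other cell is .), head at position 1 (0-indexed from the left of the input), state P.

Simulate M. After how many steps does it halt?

14

state=P head=1 tape=.0[1]110   (P,1)→(T,1,right)
state=T head=2 tape=.01[1]10   (T,1)→(Q,0,right)
state=Q head=3 tape=.010[1]0   (Q,1)→(T,1,left)
state=T head=2 tape=.01[0]10   (T,0)→(R,1,right)
state=R head=3 tape=.011[1]0   (R,1)→(Q,.,left)
state=Q head=2 tape=.01[1].0   (Q,1)→(T,1,left)
state=T head=1 tape=.0[1]1.0   (T,1)→(Q,0,right)
state=Q head=2 tape=.00[1].0   (Q,1)→(T,1,left)
state=T head=1 tape=.0[0]1.0   (T,0)→(R,1,right)
state=R head=2 tape=.01[1].0   (R,1)→(Q,.,left)
state=Q head=1 tape=.0[1]..0   (Q,1)→(T,1,left)
state=T head=0 tape=.[0]1..0   (T,0)→(R,1,right)
state=R head=1 tape=.1[1]..0   (R,1)→(Q,.,left)
state=Q head=0 tape=.[1]...0   (Q,1)→(T,1,left)
state=T head=-1 tape=[.]1...0
M halts after 14 transitions.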